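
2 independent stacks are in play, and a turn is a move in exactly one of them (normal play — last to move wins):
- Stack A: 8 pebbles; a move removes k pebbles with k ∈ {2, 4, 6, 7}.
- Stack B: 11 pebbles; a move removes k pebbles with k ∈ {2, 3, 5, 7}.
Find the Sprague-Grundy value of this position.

5

Build the Grundy sequence for stack A with g(k) = mex{g(k−s) : s ∈ {2, 4, 6, 7}, s ≤ k}:
g(0) = mex{} = 0
g(1) = mex{} = 0
g(2) = mex{0} = 1
g(3) = mex{0} = 1
g(4) = mex{0,1} = 2
g(5) = mex{0,1} = 2
g(6) = mex{0,1,2} = 3
g(7) = mex{0,1,2} = 3
g(8) = mex{0,1,2,3} = 4
So g(8) = 4.
Grundy values for stack B (subtraction set {2, 3, 5, 7}):
k:     0  1  2  3  4  5  6  7  8  9 10 11
g(k):  0  0  1  1  2  2  3  3  4  0  0  1
So g(11) = 1.
The value of a disjunctive sum is the nim-sum of the parts.
Combined value = 4 ⊕ 1 = 5.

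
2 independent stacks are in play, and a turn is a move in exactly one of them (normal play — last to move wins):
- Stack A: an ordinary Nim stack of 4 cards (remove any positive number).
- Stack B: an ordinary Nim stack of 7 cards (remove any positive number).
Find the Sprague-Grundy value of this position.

3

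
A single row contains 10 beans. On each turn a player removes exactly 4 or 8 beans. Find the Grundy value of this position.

2

Build the Grundy sequence with g(k) = mex{g(k−s) : s ∈ {4, 8}, s ≤ k}:
k:     0  1  2  3  4  5  6  7  8  9 10
g(k):  0  0  0  0  1  1  1  1  2  2  2
So g(10) = 2.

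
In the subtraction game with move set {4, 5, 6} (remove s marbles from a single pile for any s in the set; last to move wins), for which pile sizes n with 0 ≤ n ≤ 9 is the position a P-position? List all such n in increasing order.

0, 1, 2, 3

Build the Grundy sequence with g(k) = mex{g(k−s) : s ∈ {4, 5, 6}, s ≤ k}:
k:     0  1  2  3  4  5  6  7  8  9
g(k):  0  0  0  0  1  1  1  1  2  2
The P-positions (g = 0) in 0..9 are 0, 1, 2, 3.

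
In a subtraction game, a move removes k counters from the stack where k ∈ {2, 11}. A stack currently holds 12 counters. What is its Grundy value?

Grundy values for subtraction set {2, 11}:
g(0) = mex{} = 0
g(1) = mex{} = 0
g(2) = mex{0} = 1
g(3) = mex{0} = 1
g(4) = mex{1} = 0
g(5) = mex{1} = 0
g(6) = mex{0} = 1
g(7) = mex{0} = 1
g(8) = mex{1} = 0
g(9) = mex{1} = 0
g(10) = mex{0} = 1
g(11) = mex{0} = 1
g(12) = mex{0,1} = 2
So g(12) = 2.

2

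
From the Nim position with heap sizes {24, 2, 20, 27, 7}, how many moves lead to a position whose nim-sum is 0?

Compute the nim-sum pairwise:
24 ⊕ 2 = 26
26 ⊕ 20 = 14
14 ⊕ 27 = 21
21 ⊕ 7 = 18
The overall nim-sum is X = 18. A heap of size p has a winning move iff p XOR X < p (reduce it to p XOR X).
  24: 24 XOR 18 = 10 < 24 — winning move (to 10).
  2: 2 XOR 18 = 16 ≥ 2 — no move.
  20: 20 XOR 18 = 6 < 20 — winning move (to 6).
  27: 27 XOR 18 = 9 < 27 — winning move (to 9).
  7: 7 XOR 18 = 21 ≥ 7 — no move.
That gives 3 winning moves.

3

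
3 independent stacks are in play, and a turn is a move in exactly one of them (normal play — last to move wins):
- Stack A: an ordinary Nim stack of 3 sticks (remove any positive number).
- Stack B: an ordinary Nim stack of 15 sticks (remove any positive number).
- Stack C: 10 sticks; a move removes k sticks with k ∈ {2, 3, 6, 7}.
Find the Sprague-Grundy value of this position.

Stack A is a plain Nim stack of size 3, so its Grundy value is 3.
Stack B is a plain Nim stack of size 15, so its Grundy value is 15.
For stack C, compute g(0), g(1), … with moves {2, 3, 6, 7}:
k:     0  1  2  3  4  5  6  7  8  9 10
g(k):  0  0  1  1  2  0  3  1  2  0  0
So g(10) = 0.
By the Sprague-Grundy theorem, the Grundy value of a sum of independent games is the XOR of the component values.
Combined value = 3 ⊕ 15 ⊕ 0 = 12.

12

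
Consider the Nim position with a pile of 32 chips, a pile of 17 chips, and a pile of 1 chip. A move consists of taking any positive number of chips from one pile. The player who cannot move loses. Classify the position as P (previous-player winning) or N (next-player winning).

N-position

In binary:
  100000  (32)
  010001  (17)
  000001  (1)
  ------
  110000  (48)
The nim-sum is 48 ≠ 0, so this is an N-position: the player to move can win.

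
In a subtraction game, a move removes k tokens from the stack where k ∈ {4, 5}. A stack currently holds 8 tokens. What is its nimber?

2

Compute g(0), g(1), … for moves {4, 5}:
g(0) = mex{} = 0
g(1) = mex{} = 0
g(2) = mex{} = 0
g(3) = mex{} = 0
g(4) = mex{0} = 1
g(5) = mex{0} = 1
g(6) = mex{0} = 1
g(7) = mex{0} = 1
g(8) = mex{0,1} = 2
So g(8) = 2.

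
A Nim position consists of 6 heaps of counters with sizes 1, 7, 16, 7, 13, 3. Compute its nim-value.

31

Write each in binary and XOR column by column:
  00001  (1)
  00111  (7)
  10000  (16)
  00111  (7)
  01101  (13)
  00011  (3)
  -----
  11111  (31)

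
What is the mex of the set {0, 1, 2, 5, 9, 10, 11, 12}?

The values 0, 1, 2 are all present; 3 is the first non-negative integer missing from the set.

3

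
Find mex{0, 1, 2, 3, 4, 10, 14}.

5

The values 0, 1, 2, 3, 4 are all present; 5 is the first non-negative integer missing from the set.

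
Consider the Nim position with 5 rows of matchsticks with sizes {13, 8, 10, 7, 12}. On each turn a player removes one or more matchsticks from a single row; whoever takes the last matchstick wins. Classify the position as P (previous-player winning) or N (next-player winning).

N-position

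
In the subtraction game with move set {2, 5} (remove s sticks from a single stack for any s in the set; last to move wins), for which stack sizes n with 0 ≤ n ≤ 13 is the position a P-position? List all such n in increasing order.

0, 1, 4, 7, 8, 11

Build the Grundy sequence with g(k) = mex{g(k−s) : s ∈ {2, 5}, s ≤ k}:
k:     0  1  2  3  4  5  6  7  8  9 10 11 12 13
g(k):  0  0  1  1  0  2  1  0  0  1  1  0  2  1
The P-positions (g = 0) in 0..13 are 0, 1, 4, 7, 8, 11.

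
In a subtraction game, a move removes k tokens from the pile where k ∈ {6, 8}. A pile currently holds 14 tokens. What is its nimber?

0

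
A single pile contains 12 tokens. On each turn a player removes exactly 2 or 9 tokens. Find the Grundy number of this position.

0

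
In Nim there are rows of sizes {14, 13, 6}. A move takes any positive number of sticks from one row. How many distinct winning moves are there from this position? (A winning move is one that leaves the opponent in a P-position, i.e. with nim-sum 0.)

Nim-sum: 14 ^ 13 ^ 6 = 5.
The overall nim-sum is X = 5. A row of size p has a winning move iff p XOR X < p (reduce it to p XOR X).
  14: 14 XOR 5 = 11 < 14 — winning move (to 11).
  13: 13 XOR 5 = 8 < 13 — winning move (to 8).
  6: 6 XOR 5 = 3 < 6 — winning move (to 3).
That gives 3 winning moves.

3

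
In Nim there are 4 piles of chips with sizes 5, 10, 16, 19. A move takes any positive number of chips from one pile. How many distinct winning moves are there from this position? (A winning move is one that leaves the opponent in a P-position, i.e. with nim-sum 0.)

1

Compute the nim-sum pairwise:
5 XOR 10 = 15
15 XOR 16 = 31
31 XOR 19 = 12
The overall nim-sum is X = 12. A pile of size p has a winning move iff p XOR X < p (reduce it to p XOR X).
  5: 5 XOR 12 = 9 ≥ 5 — no move.
  10: 10 XOR 12 = 6 < 10 — winning move (to 6).
  16: 16 XOR 12 = 28 ≥ 16 — no move.
  19: 19 XOR 12 = 31 ≥ 19 — no move.
That gives 1 winning move.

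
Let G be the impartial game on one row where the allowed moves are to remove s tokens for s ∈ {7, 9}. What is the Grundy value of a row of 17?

0

Compute g(0), g(1), … for moves {7, 9}:
k:     0  1  2  3  4  5  6  7  8  9 10 11 12 13 14 15 16 17
g(k):  0  0  0  0  0  0  0  1  1  1  1  1  1  1  2  2  0  0
So g(17) = 0.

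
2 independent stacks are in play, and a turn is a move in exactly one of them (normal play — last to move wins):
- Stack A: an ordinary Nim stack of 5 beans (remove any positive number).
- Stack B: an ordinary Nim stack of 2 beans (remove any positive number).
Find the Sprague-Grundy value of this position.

Stack A is a plain Nim stack of size 5, so its Grundy value is 5.
Stack B is a plain Nim stack of size 2, so its Grundy value is 2.
The value of a disjunctive sum is the nim-sum of the parts.
Combined value = 5 XOR 2 = 7.

7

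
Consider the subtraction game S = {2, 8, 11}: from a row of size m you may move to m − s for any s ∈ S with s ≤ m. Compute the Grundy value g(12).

1

Build the Grundy sequence with g(k) = mex{g(k−s) : s ∈ {2, 8, 11}, s ≤ k}:
k:     0  1  2  3  4  5  6  7  8  9 10 11 12
g(k):  0  0  1  1  0  0  1  1  2  2  0  3  1
So g(12) = 1.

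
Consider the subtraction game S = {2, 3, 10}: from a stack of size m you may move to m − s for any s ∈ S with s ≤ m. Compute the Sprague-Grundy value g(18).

Grundy values for subtraction set {2, 3, 10}:
k:     0  1  2  3  4  5  6  7  8  9 10 11 12 13 14 15 16 17 18
g(k):  0  0  1  1  2  0  0  1  1  2  2  3  0  0  1  1  2  0  0
So g(18) = 0.

0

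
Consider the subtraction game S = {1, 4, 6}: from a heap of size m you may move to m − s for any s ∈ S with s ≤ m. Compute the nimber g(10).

Compute g(0), g(1), … for moves {1, 4, 6}:
g(0) = mex{} = 0
g(1) = mex{0} = 1
g(2) = mex{1} = 0
g(3) = mex{0} = 1
g(4) = mex{0,1} = 2
g(5) = mex{1,2} = 0
g(6) = mex{0} = 1
g(7) = mex{1} = 0
g(8) = mex{0,2} = 1
g(9) = mex{0,1} = 2
g(10) = mex{1,2} = 0
So g(10) = 0.

0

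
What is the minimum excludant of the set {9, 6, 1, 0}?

2

The values 0, 1 are all present; 2 is the first non-negative integer missing from the set.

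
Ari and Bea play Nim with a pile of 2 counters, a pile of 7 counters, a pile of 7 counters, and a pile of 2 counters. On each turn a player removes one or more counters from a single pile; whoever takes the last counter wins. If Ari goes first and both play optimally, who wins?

Nim-sum: 2 XOR 7 XOR 7 XOR 2 = 0.
The nim-sum is 0, so this is a P-position: the player to move is in a losing position under optimal play; Ari is about to move from it and so loses — Bea wins.

Bea wins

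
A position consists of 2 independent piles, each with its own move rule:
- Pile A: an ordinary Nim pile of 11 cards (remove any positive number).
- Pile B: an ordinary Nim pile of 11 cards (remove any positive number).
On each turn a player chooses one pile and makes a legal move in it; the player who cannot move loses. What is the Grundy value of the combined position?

Pile A is a plain Nim pile of size 11, so its Grundy value is 11.
Pile B is a plain Nim pile of size 11, so its Grundy value is 11.
By the Sprague-Grundy theorem, the Grundy value of a sum of independent games is the XOR of the component values.
Combined value = 11 ⊕ 11 = 0.

0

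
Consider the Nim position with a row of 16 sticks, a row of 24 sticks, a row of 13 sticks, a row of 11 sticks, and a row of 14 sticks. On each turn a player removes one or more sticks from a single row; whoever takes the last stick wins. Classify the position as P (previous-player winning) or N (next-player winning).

Bitwise XOR of the heap sizes:
  10000  (16)
  11000  (24)
  01101  (13)
  01011  (11)
  01110  (14)
  -----
  00000  (0)
The nim-sum is 0, so this is a P-position: the player to move is in a losing position under optimal play.

P-position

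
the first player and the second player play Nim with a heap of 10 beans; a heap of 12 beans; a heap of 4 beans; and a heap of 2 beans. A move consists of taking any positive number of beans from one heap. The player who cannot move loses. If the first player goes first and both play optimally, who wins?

the second player wins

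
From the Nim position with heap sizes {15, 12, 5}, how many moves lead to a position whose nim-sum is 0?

Write each in binary and XOR column by column:
  1111  (15)
  1100  (12)
  0101  (5)
  ----
  0110  (6)
The overall nim-sum is X = 6. A heap of size p has a winning move iff p XOR X < p (reduce it to p XOR X).
  15: 15 XOR 6 = 9 < 15 — winning move (to 9).
  12: 12 XOR 6 = 10 < 12 — winning move (to 10).
  5: 5 XOR 6 = 3 < 5 — winning move (to 3).
That gives 3 winning moves.

3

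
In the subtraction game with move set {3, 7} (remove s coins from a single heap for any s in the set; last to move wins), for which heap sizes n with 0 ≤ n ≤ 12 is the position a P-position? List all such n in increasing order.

0, 1, 2, 6, 10, 11, 12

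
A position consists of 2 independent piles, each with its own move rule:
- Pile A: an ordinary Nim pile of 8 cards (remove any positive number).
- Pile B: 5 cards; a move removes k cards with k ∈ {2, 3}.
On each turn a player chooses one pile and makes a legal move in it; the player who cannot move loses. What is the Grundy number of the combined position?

8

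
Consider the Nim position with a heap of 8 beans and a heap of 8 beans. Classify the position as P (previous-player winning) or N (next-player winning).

In binary:
  1000  (8)
  1000  (8)
  ----
  0000  (0)
The nim-sum is 0, so this is a P-position: the player to move is in a losing position under optimal play.

P-position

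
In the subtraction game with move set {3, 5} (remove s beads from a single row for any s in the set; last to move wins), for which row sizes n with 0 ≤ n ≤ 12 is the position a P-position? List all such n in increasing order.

0, 1, 2, 8, 9, 10

Compute g(0), g(1), … for moves {3, 5}:
k:     0  1  2  3  4  5  6  7  8  9 10 11 12
g(k):  0  0  0  1  1  1  2  2  0  0  0  1  1
The P-positions (g = 0) in 0..12 are 0, 1, 2, 8, 9, 10.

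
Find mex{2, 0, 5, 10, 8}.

0 is in the set but 1 is not, so the mex is 1.

1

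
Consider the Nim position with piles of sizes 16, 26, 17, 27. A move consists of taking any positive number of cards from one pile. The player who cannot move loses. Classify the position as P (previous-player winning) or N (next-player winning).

P-position

Write each in binary and XOR column by column:
  10000  (16)
  11010  (26)
  10001  (17)
  11011  (27)
  -----
  00000  (0)
The nim-sum is 0, so this is a P-position: the player to move is in a losing position under optimal play.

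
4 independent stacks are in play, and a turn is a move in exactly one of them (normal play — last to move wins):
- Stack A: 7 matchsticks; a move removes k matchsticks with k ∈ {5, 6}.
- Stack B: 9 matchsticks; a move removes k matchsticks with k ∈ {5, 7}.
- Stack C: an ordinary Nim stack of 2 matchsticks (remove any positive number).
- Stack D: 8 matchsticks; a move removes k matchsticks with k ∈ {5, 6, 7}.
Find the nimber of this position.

3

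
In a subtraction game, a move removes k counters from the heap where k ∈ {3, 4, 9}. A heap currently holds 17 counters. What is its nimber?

Compute g(0), g(1), … for moves {3, 4, 9}:
k:     0  1  2  3  4  5  6  7  8  9 10 11 12 13 14 15 16 17
g(k):  0  0  0  1  1  1  2  0  0  3  1  1  2  0  0  0  1  1
So g(17) = 1.

1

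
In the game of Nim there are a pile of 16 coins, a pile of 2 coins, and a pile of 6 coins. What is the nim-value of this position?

20

Nim-sum: 16 XOR 2 XOR 6 = 20.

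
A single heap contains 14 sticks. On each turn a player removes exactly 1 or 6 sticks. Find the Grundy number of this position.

0

Build the Grundy sequence with g(k) = mex{g(k−s) : s ∈ {1, 6}, s ≤ k}:
g(0) = mex{} = 0
g(1) = mex{0} = 1
g(2) = mex{1} = 0
g(3) = mex{0} = 1
g(4) = mex{1} = 0
g(5) = mex{0} = 1
g(6) = mex{0,1} = 2
g(7) = mex{1,2} = 0
g(8) = mex{0} = 1
g(9) = mex{1} = 0
g(10) = mex{0} = 1
g(11) = mex{1} = 0
g(12) = mex{0,2} = 1
g(13) = mex{0,1} = 2
g(14) = mex{1,2} = 0
So g(14) = 0.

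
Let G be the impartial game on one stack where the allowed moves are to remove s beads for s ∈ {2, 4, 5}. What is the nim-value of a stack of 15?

Grundy values for subtraction set {2, 4, 5}:
k:     0  1  2  3  4  5  6  7  8  9 10 11 12 13 14 15
g(k):  0  0  1  1  2  2  3  0  0  1  1  2  2  3  0  0
So g(15) = 0.

0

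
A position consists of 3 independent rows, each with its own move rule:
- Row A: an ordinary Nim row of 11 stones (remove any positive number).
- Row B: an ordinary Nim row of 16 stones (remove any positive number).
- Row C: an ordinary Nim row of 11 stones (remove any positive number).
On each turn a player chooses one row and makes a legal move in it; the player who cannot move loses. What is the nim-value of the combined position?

Row A is a plain Nim row of size 11, so its Grundy value is 11.
Row B is a plain Nim row of size 16, so its Grundy value is 16.
Row C is a plain Nim row of size 11, so its Grundy value is 11.
By the Sprague-Grundy theorem, the Grundy value of a sum of independent games is the XOR of the component values.
Combined value = 11 ⊕ 16 ⊕ 11 = 16.

16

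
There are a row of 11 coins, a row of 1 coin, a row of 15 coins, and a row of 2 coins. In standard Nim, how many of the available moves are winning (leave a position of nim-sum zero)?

1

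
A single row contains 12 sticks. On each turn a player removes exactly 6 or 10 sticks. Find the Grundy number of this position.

Grundy values for subtraction set {6, 10}:
g(0) = mex{} = 0
g(1) = mex{} = 0
g(2) = mex{} = 0
g(3) = mex{} = 0
g(4) = mex{} = 0
g(5) = mex{} = 0
g(6) = mex{0} = 1
g(7) = mex{0} = 1
g(8) = mex{0} = 1
g(9) = mex{0} = 1
g(10) = mex{0} = 1
g(11) = mex{0} = 1
g(12) = mex{0,1} = 2
So g(12) = 2.

2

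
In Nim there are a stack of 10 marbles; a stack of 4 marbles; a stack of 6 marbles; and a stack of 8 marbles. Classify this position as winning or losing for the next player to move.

Losing position

Write each in binary and XOR column by column:
  1010  (10)
  0100  (4)
  0110  (6)
  1000  (8)
  ----
  0000  (0)
The nim-sum is 0, so this is a P-position: the player to move is in a losing position under optimal play.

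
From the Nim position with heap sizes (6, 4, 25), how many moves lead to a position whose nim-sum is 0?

1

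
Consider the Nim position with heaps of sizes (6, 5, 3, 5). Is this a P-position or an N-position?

N-position

Nim-sum: 6 ⊕ 5 ⊕ 3 ⊕ 5 = 5.
The nim-sum is 5 ≠ 0, so this is an N-position: the player to move can win.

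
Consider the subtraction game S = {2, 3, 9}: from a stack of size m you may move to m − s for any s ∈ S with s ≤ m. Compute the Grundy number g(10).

Compute g(0), g(1), … for moves {2, 3, 9}:
k:     0  1  2  3  4  5  6  7  8  9 10
g(k):  0  0  1  1  2  0  0  1  1  2  2
So g(10) = 2.

2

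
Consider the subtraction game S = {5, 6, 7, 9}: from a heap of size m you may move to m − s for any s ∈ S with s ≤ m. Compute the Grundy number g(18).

Build the Grundy sequence with g(k) = mex{g(k−s) : s ∈ {5, 6, 7, 9}, s ≤ k}:
k:     0  1  2  3  4  5  6  7  8  9 10 11 12 13 14 15 16 17 18
g(k):  0  0  0  0  0  1  1  1  1  1  2  2  2  2  0  0  0  0  0
So g(18) = 0.

0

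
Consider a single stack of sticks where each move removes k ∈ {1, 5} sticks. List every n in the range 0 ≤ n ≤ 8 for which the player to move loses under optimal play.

0, 2, 4, 6, 8

Build the Grundy sequence with g(k) = mex{g(k−s) : s ∈ {1, 5}, s ≤ k}:
k:     0  1  2  3  4  5  6  7  8
g(k):  0  1  0  1  0  1  0  1  0
The P-positions (g = 0) in 0..8 are 0, 2, 4, 6, 8.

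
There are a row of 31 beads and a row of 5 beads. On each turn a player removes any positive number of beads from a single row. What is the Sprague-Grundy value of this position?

26

In binary:
  11111  (31)
  00101  (5)
  -----
  11010  (26)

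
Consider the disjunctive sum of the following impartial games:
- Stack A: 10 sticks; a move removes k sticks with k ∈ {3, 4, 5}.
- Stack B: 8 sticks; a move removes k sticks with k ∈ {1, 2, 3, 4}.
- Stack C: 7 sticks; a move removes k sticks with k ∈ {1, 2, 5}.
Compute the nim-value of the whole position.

For stack A, compute g(0), g(1), … with moves {3, 4, 5}:
k:     0  1  2  3  4  5  6  7  8  9 10
g(k):  0  0  0  1  1  1  2  2  0  0  0
So g(10) = 0.
Build the Grundy sequence for stack B with g(k) = mex{g(k−s) : s ∈ {1, 2, 3, 4}, s ≤ k}:
k:     0  1  2  3  4  5  6  7  8
g(k):  0  1  2  3  4  0  1  2  3
So g(8) = 3.
Build the Grundy sequence for stack C with g(k) = mex{g(k−s) : s ∈ {1, 2, 5}, s ≤ k}:
g(0) = mex{} = 0
g(1) = mex{0} = 1
g(2) = mex{0,1} = 2
g(3) = mex{1,2} = 0
g(4) = mex{0,2} = 1
g(5) = mex{0,1} = 2
g(6) = mex{1,2} = 0
g(7) = mex{0,2} = 1
So g(7) = 1.
The value of a disjunctive sum is the nim-sum of the parts.
Combined value = 0 ⊕ 3 ⊕ 1 = 2.

2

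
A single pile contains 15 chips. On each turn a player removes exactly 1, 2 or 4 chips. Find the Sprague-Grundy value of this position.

Build the Grundy sequence with g(k) = mex{g(k−s) : s ∈ {1, 2, 4}, s ≤ k}:
k:     0  1  2  3  4  5  6  7  8  9 10 11 12 13 14 15
g(k):  0  1  2  0  1  2  0  1  2  0  1  2  0  1  2  0
So g(15) = 0.

0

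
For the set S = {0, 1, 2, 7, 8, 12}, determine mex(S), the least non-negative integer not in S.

The values 0, 1, 2 are all present; 3 is the first non-negative integer missing from the set.

3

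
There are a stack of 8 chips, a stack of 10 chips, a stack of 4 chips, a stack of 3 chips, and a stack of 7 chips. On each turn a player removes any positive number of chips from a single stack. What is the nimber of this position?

Nim-sum: 8 ⊕ 10 ⊕ 4 ⊕ 3 ⊕ 7 = 2.

2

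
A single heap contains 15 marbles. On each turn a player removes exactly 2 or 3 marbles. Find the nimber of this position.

Grundy values for subtraction set {2, 3}:
k:     0  1  2  3  4  5  6  7  8  9 10 11 12 13 14 15
g(k):  0  0  1  1  2  0  0  1  1  2  0  0  1  1  2  0
So g(15) = 0.

0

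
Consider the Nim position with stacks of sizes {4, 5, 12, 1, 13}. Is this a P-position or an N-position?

N-position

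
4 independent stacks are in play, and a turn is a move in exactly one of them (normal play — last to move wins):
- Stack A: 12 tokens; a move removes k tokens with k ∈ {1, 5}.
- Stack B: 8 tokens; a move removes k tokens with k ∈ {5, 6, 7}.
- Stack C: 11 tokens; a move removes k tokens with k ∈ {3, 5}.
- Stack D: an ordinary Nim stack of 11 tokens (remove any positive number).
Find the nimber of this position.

Build the Grundy sequence for stack A with g(k) = mex{g(k−s) : s ∈ {1, 5}, s ≤ k}:
k:     0  1  2  3  4  5  6  7  8  9 10 11 12
g(k):  0  1  0  1  0  1  0  1  0  1  0  1  0
So g(12) = 0.
Grundy values for stack B (subtraction set {5, 6, 7}):
g(0) = mex{} = 0
g(1) = mex{} = 0
g(2) = mex{} = 0
g(3) = mex{} = 0
g(4) = mex{} = 0
g(5) = mex{0} = 1
g(6) = mex{0} = 1
g(7) = mex{0} = 1
g(8) = mex{0} = 1
So g(8) = 1.
Build the Grundy sequence for stack C with g(k) = mex{g(k−s) : s ∈ {3, 5}, s ≤ k}:
k:     0  1  2  3  4  5  6  7  8  9 10 11
g(k):  0  0  0  1  1  1  2  2  0  0  0  1
So g(11) = 1.
Stack D is a plain Nim stack of size 11, so its Grundy value is 11.
The value of a disjunctive sum is the nim-sum of the parts.
Combined value = 0 XOR 1 XOR 1 XOR 11 = 11.

11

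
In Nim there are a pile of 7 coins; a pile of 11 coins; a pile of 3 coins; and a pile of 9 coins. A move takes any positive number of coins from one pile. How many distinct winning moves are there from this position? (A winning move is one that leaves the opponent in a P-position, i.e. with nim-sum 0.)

1

Nim-sum: 7 ⊕ 11 ⊕ 3 ⊕ 9 = 6.
The overall nim-sum is X = 6. A pile of size p has a winning move iff p XOR X < p (reduce it to p XOR X).
  7: 7 XOR 6 = 1 < 7 — winning move (to 1).
  11: 11 XOR 6 = 13 ≥ 11 — no move.
  3: 3 XOR 6 = 5 ≥ 3 — no move.
  9: 9 XOR 6 = 15 ≥ 9 — no move.
That gives 1 winning move.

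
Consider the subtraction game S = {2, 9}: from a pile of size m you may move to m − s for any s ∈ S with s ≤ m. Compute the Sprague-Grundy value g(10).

Grundy values for subtraction set {2, 9}:
g(0) = mex{} = 0
g(1) = mex{} = 0
g(2) = mex{0} = 1
g(3) = mex{0} = 1
g(4) = mex{1} = 0
g(5) = mex{1} = 0
g(6) = mex{0} = 1
g(7) = mex{0} = 1
g(8) = mex{1} = 0
g(9) = mex{0,1} = 2
g(10) = mex{0} = 1
So g(10) = 1.

1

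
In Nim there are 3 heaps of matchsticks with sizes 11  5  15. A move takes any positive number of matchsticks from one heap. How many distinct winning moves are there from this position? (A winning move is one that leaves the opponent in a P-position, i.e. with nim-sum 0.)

3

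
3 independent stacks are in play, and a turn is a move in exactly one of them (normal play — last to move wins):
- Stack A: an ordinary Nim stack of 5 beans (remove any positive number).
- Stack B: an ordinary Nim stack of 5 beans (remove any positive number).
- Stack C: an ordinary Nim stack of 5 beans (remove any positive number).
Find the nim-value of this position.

5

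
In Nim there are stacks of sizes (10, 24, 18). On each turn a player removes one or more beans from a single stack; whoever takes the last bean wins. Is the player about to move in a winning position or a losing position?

Nim-sum: 10 XOR 24 XOR 18 = 0.
The nim-sum is 0, so this is a P-position: the player to move is in a losing position under optimal play.

Losing position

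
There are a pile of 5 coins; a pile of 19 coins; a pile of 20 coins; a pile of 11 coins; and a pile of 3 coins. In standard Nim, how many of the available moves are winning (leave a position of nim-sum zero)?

1

Compute the nim-sum pairwise:
5 XOR 19 = 22
22 XOR 20 = 2
2 XOR 11 = 9
9 XOR 3 = 10
The overall nim-sum is X = 10. A pile of size p has a winning move iff p XOR X < p (reduce it to p XOR X).
  5: 5 XOR 10 = 15 ≥ 5 — no move.
  19: 19 XOR 10 = 25 ≥ 19 — no move.
  20: 20 XOR 10 = 30 ≥ 20 — no move.
  11: 11 XOR 10 = 1 < 11 — winning move (to 1).
  3: 3 XOR 10 = 9 ≥ 3 — no move.
That gives 1 winning move.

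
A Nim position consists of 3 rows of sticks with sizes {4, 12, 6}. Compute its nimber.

Compute the nim-sum pairwise:
4 ^ 12 = 8
8 ^ 6 = 14

14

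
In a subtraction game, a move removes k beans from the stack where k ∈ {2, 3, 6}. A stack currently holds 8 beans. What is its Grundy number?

Compute g(0), g(1), … for moves {2, 3, 6}:
g(0) = mex{} = 0
g(1) = mex{} = 0
g(2) = mex{0} = 1
g(3) = mex{0} = 1
g(4) = mex{0,1} = 2
g(5) = mex{1} = 0
g(6) = mex{0,1,2} = 3
g(7) = mex{0,2} = 1
g(8) = mex{0,1,3} = 2
So g(8) = 2.

2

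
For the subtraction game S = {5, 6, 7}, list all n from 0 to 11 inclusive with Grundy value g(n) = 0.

0, 1, 2, 3, 4

Compute g(0), g(1), … for moves {5, 6, 7}:
g(0) = mex{} = 0
g(1) = mex{} = 0
g(2) = mex{} = 0
g(3) = mex{} = 0
g(4) = mex{} = 0
g(5) = mex{0} = 1
g(6) = mex{0} = 1
g(7) = mex{0} = 1
g(8) = mex{0} = 1
g(9) = mex{0} = 1
g(10) = mex{0,1} = 2
g(11) = mex{0,1} = 2
The P-positions (g = 0) in 0..11 are 0, 1, 2, 3, 4.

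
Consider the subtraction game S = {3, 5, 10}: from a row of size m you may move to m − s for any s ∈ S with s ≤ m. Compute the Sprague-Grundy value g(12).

1

Compute g(0), g(1), … for moves {3, 5, 10}:
k:     0  1  2  3  4  5  6  7  8  9 10 11 12
g(k):  0  0  0  1  1  1  2  2  0  0  3  1  1
So g(12) = 1.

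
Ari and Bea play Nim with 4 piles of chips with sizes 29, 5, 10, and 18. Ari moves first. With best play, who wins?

Bea wins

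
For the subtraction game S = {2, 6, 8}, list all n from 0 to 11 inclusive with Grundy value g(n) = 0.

0, 1, 4, 5

Build the Grundy sequence with g(k) = mex{g(k−s) : s ∈ {2, 6, 8}, s ≤ k}:
k:     0  1  2  3  4  5  6  7  8  9 10 11
g(k):  0  0  1  1  0  0  1  1  2  2  3  3
The P-positions (g = 0) in 0..11 are 0, 1, 4, 5.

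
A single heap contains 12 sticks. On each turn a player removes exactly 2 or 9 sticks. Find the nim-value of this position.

Build the Grundy sequence with g(k) = mex{g(k−s) : s ∈ {2, 9}, s ≤ k}:
k:     0  1  2  3  4  5  6  7  8  9 10 11 12
g(k):  0  0  1  1  0  0  1  1  0  2  1  0  0
So g(12) = 0.

0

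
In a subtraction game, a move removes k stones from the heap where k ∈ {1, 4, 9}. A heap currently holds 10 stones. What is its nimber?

0

Build the Grundy sequence with g(k) = mex{g(k−s) : s ∈ {1, 4, 9}, s ≤ k}:
k:     0  1  2  3  4  5  6  7  8  9 10
g(k):  0  1  0  1  2  0  1  0  1  2  0
So g(10) = 0.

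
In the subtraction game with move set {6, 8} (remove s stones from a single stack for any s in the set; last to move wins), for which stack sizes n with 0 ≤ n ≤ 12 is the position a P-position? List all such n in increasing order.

0, 1, 2, 3, 4, 5

Compute g(0), g(1), … for moves {6, 8}:
g(0) = mex{} = 0
g(1) = mex{} = 0
g(2) = mex{} = 0
g(3) = mex{} = 0
g(4) = mex{} = 0
g(5) = mex{} = 0
g(6) = mex{0} = 1
g(7) = mex{0} = 1
g(8) = mex{0} = 1
g(9) = mex{0} = 1
g(10) = mex{0} = 1
g(11) = mex{0} = 1
g(12) = mex{0,1} = 2
The P-positions (g = 0) in 0..12 are 0, 1, 2, 3, 4, 5.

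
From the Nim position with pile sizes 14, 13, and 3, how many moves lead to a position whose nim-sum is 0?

0

Compute the nim-sum pairwise:
14 ^ 13 = 3
3 ^ 3 = 0
The nim-sum is already 0, so every move leaves a nonzero nim-sum — there are no winning moves.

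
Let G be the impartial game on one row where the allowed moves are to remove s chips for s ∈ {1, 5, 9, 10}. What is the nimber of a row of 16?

Compute g(0), g(1), … for moves {1, 5, 9, 10}:
k:     0  1  2  3  4  5  6  7  8  9 10 11 12 13 14 15 16
g(k):  0  1  0  1  0  1  0  1  0  1  2  3  2  3  2  3  2
So g(16) = 2.

2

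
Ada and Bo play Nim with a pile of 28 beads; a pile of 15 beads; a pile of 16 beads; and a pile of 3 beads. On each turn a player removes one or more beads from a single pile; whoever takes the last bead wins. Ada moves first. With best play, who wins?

Compute the nim-sum pairwise:
28 XOR 15 = 19
19 XOR 16 = 3
3 XOR 3 = 0
The nim-sum is 0, so this is a P-position: the player to move is in a losing position under optimal play; Ada is about to move from it and so loses — Bo wins.

Bo wins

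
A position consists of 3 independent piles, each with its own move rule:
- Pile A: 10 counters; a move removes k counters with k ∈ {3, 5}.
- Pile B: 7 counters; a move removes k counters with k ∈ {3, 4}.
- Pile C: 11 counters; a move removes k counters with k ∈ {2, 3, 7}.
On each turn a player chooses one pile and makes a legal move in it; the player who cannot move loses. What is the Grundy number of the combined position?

Grundy values for pile A (subtraction set {3, 5}):
g(0) = mex{} = 0
g(1) = mex{} = 0
g(2) = mex{} = 0
g(3) = mex{0} = 1
g(4) = mex{0} = 1
g(5) = mex{0} = 1
g(6) = mex{0,1} = 2
g(7) = mex{0,1} = 2
g(8) = mex{1} = 0
g(9) = mex{1,2} = 0
g(10) = mex{1,2} = 0
So g(10) = 0.
For pile B, compute g(0), g(1), … with moves {3, 4}:
k:     0  1  2  3  4  5  6  7
g(k):  0  0  0  1  1  1  2  0
So g(7) = 0.
Grundy values for pile C (subtraction set {2, 3, 7}):
g(0) = mex{} = 0
g(1) = mex{} = 0
g(2) = mex{0} = 1
g(3) = mex{0} = 1
g(4) = mex{0,1} = 2
g(5) = mex{1} = 0
g(6) = mex{1,2} = 0
g(7) = mex{0,2} = 1
g(8) = mex{0} = 1
g(9) = mex{0,1} = 2
g(10) = mex{1} = 0
g(11) = mex{1,2} = 0
So g(11) = 0.
The value of a disjunctive sum is the nim-sum of the parts.
Combined value = 0 XOR 0 XOR 0 = 0.

0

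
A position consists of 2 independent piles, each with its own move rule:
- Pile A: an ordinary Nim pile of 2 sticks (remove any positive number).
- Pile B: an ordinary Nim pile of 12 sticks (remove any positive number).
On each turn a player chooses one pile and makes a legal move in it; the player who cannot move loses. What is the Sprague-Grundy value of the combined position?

14

Pile A is a plain Nim pile of size 2, so its Grundy value is 2.
Pile B is a plain Nim pile of size 12, so its Grundy value is 12.
The value of a disjunctive sum is the nim-sum of the parts.
Combined value = 2 ⊕ 12 = 14.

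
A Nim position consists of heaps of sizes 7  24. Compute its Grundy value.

Compute the nim-sum pairwise:
7 ^ 24 = 31

31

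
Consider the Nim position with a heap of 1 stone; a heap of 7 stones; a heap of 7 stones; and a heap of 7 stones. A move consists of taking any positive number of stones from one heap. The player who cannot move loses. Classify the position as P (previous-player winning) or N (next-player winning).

Compute the nim-sum pairwise:
1 ^ 7 = 6
6 ^ 7 = 1
1 ^ 7 = 6
The nim-sum is 6 ≠ 0, so this is an N-position: the player to move can win.

N-position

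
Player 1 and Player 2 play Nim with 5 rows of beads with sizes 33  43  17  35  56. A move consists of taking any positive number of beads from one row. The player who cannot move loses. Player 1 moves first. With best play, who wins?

Write each in binary and XOR column by column:
  100001  (33)
  101011  (43)
  010001  (17)
  100011  (35)
  111000  (56)
  ------
  000000  (0)
The nim-sum is 0, so this is a P-position: the player to move is in a losing position under optimal play; Player 1 is about to move from it and so loses — Player 2 wins.

Player 2 wins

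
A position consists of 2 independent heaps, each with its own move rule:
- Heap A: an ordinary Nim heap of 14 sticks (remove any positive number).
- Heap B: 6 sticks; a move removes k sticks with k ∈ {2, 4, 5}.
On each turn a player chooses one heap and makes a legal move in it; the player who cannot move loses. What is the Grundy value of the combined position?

Heap A is a plain Nim heap of size 14, so its Grundy value is 14.
Grundy values for heap B (subtraction set {2, 4, 5}):
k:     0  1  2  3  4  5  6
g(k):  0  0  1  1  2  2  3
So g(6) = 3.
The value of a disjunctive sum is the nim-sum of the parts.
Combined value = 14 ⊕ 3 = 13.

13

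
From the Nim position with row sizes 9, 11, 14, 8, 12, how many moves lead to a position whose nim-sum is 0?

5

Compute the nim-sum pairwise:
9 ^ 11 = 2
2 ^ 14 = 12
12 ^ 8 = 4
4 ^ 12 = 8
The overall nim-sum is X = 8. A row of size p has a winning move iff p XOR X < p (reduce it to p XOR X).
  9: 9 XOR 8 = 1 < 9 — winning move (to 1).
  11: 11 XOR 8 = 3 < 11 — winning move (to 3).
  14: 14 XOR 8 = 6 < 14 — winning move (to 6).
  8: 8 XOR 8 = 0 < 8 — winning move (to 0).
  12: 12 XOR 8 = 4 < 12 — winning move (to 4).
That gives 5 winning moves.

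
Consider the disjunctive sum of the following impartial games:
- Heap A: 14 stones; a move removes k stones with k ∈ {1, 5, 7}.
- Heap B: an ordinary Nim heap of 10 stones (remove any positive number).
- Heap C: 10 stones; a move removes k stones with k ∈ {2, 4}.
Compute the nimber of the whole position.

For heap A, compute g(0), g(1), … with moves {1, 5, 7}:
g(0) = mex{} = 0
g(1) = mex{0} = 1
g(2) = mex{1} = 0
g(3) = mex{0} = 1
g(4) = mex{1} = 0
g(5) = mex{0} = 1
g(6) = mex{1} = 0
g(7) = mex{0} = 1
g(8) = mex{1} = 0
g(9) = mex{0} = 1
g(10) = mex{1} = 0
g(11) = mex{0} = 1
g(12) = mex{1} = 0
g(13) = mex{0} = 1
g(14) = mex{1} = 0
So g(14) = 0.
Heap B is a plain Nim heap of size 10, so its Grundy value is 10.
For heap C, compute g(0), g(1), … with moves {2, 4}:
k:     0  1  2  3  4  5  6  7  8  9 10
g(k):  0  0  1  1  2  2  0  0  1  1  2
So g(10) = 2.
By the Sprague-Grundy theorem, the Grundy value of a sum of independent games is the XOR of the component values.
Combined value = 0 ⊕ 10 ⊕ 2 = 8.

8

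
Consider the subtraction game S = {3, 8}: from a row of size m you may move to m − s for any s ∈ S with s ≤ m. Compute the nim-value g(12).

0

Grundy values for subtraction set {3, 8}:
k:     0  1  2  3  4  5  6  7  8  9 10 11 12
g(k):  0  0  0  1  1  1  0  0  2  1  1  0  0
So g(12) = 0.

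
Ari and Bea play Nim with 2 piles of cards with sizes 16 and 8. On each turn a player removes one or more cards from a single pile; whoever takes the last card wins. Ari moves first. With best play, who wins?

Ari wins

Compute the nim-sum pairwise:
16 XOR 8 = 24
The nim-sum is 24 ≠ 0, so this is an N-position: the player to move can win; Ari has a winning move.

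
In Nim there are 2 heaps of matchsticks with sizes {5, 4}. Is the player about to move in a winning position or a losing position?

Winning position

Write each in binary and XOR column by column:
  101  (5)
  100  (4)
  ---
  001  (1)
The nim-sum is 1 ≠ 0, so this is an N-position: the player to move can win.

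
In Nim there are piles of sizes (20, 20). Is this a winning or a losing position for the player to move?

Losing position

In binary:
  10100  (20)
  10100  (20)
  -----
  00000  (0)
The nim-sum is 0, so this is a P-position: the player to move is in a losing position under optimal play.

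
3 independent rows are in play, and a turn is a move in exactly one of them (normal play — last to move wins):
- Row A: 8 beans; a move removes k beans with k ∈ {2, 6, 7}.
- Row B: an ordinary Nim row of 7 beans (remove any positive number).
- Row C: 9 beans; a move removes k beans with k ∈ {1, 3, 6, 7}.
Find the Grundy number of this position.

6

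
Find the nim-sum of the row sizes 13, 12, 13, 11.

7

Compute the nim-sum pairwise:
13 ^ 12 = 1
1 ^ 13 = 12
12 ^ 11 = 7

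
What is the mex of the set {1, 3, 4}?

0 is not in the set, so the mex is 0.

0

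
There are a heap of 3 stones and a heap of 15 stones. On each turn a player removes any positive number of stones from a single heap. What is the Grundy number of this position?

Nim-sum: 3 ^ 15 = 12.

12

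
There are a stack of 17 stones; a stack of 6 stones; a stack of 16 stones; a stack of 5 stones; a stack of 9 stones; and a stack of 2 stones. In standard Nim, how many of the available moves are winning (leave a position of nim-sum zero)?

1

Nim-sum: 17 XOR 6 XOR 16 XOR 5 XOR 9 XOR 2 = 9.
The overall nim-sum is X = 9. A stack of size p has a winning move iff p XOR X < p (reduce it to p XOR X).
  17: 17 XOR 9 = 24 ≥ 17 — no move.
  6: 6 XOR 9 = 15 ≥ 6 — no move.
  16: 16 XOR 9 = 25 ≥ 16 — no move.
  5: 5 XOR 9 = 12 ≥ 5 — no move.
  9: 9 XOR 9 = 0 < 9 — winning move (to 0).
  2: 2 XOR 9 = 11 ≥ 2 — no move.
That gives 1 winning move.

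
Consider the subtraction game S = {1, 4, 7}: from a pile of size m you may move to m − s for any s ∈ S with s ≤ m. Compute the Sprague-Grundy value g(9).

Build the Grundy sequence with g(k) = mex{g(k−s) : s ∈ {1, 4, 7}, s ≤ k}:
k:     0  1  2  3  4  5  6  7  8  9
g(k):  0  1  0  1  2  0  1  2  0  1
So g(9) = 1.

1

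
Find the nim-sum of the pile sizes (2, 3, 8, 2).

11

In binary:
  0010  (2)
  0011  (3)
  1000  (8)
  0010  (2)
  ----
  1011  (11)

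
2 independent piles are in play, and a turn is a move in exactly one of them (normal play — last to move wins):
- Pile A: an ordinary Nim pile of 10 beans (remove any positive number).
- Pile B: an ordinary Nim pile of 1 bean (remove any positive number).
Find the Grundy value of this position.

11

Pile A is a plain Nim pile of size 10, so its Grundy value is 10.
Pile B is a plain Nim pile of size 1, so its Grundy value is 1.
The value of a disjunctive sum is the nim-sum of the parts.
Combined value = 10 XOR 1 = 11.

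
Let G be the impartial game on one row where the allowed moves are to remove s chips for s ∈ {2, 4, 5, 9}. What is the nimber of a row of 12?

Build the Grundy sequence with g(k) = mex{g(k−s) : s ∈ {2, 4, 5, 9}, s ≤ k}:
k:     0  1  2  3  4  5  6  7  8  9 10 11 12
g(k):  0  0  1  1  2  2  3  0  0  1  1  2  2
So g(12) = 2.

2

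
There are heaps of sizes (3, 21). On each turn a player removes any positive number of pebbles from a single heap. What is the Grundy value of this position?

22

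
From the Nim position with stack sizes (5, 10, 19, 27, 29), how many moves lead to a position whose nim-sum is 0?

3

In binary:
  00101  (5)
  01010  (10)
  10011  (19)
  11011  (27)
  11101  (29)
  -----
  11010  (26)
The overall nim-sum is X = 26. A stack of size p has a winning move iff p XOR X < p (reduce it to p XOR X).
  5: 5 XOR 26 = 31 ≥ 5 — no move.
  10: 10 XOR 26 = 16 ≥ 10 — no move.
  19: 19 XOR 26 = 9 < 19 — winning move (to 9).
  27: 27 XOR 26 = 1 < 27 — winning move (to 1).
  29: 29 XOR 26 = 7 < 29 — winning move (to 7).
That gives 3 winning moves.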